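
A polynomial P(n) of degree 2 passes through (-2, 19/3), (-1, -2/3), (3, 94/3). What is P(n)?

P(n) = 3n^2 + 2n - 5/3

Write P(n) = an^2 + bn + c. Substituting each data point gives a linear system:
  4a - 2b + c = 19/3
  a - b + c = -2/3
  9a + 3b + c = 94/3
Solving the system yields a = 3, b = 2, c = -5/3.
So P(n) = 3n^2 + 2n - 5/3.
Check: P(-1) = -2/3. ✓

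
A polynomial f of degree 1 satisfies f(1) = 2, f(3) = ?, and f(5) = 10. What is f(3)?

The 2 known points determine the degree-1 polynomial uniquely.
Write f(s) = as + b. Substituting each data point gives a linear system:
  a + b = 2
  5a + b = 10
Solving the system yields a = 2, b = 0.
So f(s) = 2s.
Then f(3) = 6.

6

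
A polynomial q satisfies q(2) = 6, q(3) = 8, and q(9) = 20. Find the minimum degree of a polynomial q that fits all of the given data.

Divided differences on the nodes 2, 3, 9:
  order 0: 6  8  20
  order 1: 2  2
  order 2: 0
The order-1 divided differences are all 2 (nonzero) and every higher order vanishes, so the data lies on a polynomial of degree exactly 1.

1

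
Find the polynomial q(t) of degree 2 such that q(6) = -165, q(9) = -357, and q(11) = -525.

q(t) = -4t^2 - 4t + 3

Using the Lagrange interpolation formula with nodes 6, 9, 11:
  L_0(t) = (t - 9)(t - 11) / 15
  L_1(t) = (t - 6)(t - 11) / -6
  L_2(t) = (t - 6)(t - 9) / 10
Then q(t) = -165·L_0(t) - 357·L_1(t) - 525·L_2(t).
Expanding and collecting terms gives q(t) = -4t^2 - 4t + 3.
Check: q(11) = -525. ✓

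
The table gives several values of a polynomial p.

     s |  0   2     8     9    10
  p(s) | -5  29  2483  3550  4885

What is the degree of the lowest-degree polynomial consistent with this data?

3

Divided differences on the nodes 0, 2, 8, 9, 10:
  order 0: -5  29  2483  3550  4885
  order 1: 17  409  1067  1335
  order 2: 49  94  134
  order 3: 5  5
  order 4: 0
The order-3 divided differences are all 5 (nonzero) and every higher order vanishes, so the data lies on a polynomial of degree exactly 3.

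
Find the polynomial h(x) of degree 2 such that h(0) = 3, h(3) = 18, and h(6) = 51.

Using the Lagrange interpolation formula with nodes 0, 3, 6:
  L_0(x) = (x - 3)(x - 6) / 18
  L_1(x) = x(x - 6) / -9
  L_2(x) = x(x - 3) / 18
Then h(x) = 3·L_0(x) + 18·L_1(x) + 51·L_2(x).
Expanding and collecting terms gives h(x) = x^2 + 2x + 3.
Check: h(0) = 3. ✓

h(x) = x^2 + 2x + 3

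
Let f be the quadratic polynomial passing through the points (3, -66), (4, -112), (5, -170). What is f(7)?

Using the Lagrange interpolation formula with nodes 3, 4, 5:
  L_0(u) = (u - 4)(u - 5) / 2
  L_1(u) = (u - 3)(u - 5) / -1
  L_2(u) = (u - 3)(u - 4) / 2
Then f(u) = -66·L_0(u) - 112·L_1(u) - 170·L_2(u).
Expanding and collecting terms gives f(u) = -6u^2 - 4u.
Evaluating at u = 7: f(7) = -322.

-322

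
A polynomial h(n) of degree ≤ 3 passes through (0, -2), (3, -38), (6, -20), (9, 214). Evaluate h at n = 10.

368

Write h(n) = an^3 + bn^2 + cn + d. Substituting each data point gives a linear system:
  d = -2
  27a + 9b + 3c + d = -38
  216a + 36b + 6c + d = -20
  729a + 81b + 9c + d = 214
Solving the system yields a = 1, b = -6, c = -3, d = -2.
So h(n) = n^3 - 6n^2 - 3n - 2.
Then h(10) = 368.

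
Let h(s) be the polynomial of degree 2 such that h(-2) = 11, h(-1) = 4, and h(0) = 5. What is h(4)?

89

Write h(s) = as^2 + bs + c. Substituting each data point gives a linear system:
  4a - 2b + c = 11
  a - b + c = 4
  c = 5
Solving the system yields a = 4, b = 5, c = 5.
So h(s) = 4s^2 + 5s + 5.
Then h(4) = 89.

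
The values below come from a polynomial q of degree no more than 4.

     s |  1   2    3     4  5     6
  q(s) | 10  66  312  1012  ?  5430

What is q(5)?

2550

The 5 known points determine the degree-4 polynomial uniquely.
Write q(s) = as^4 + bs^3 + cs^2 + ds + e. Substituting each data point gives a linear system:
  a + b + c + d + e = 10
  16a + 8b + 4c + 2d + e = 66
  81a + 27b + 9c + 3d + e = 312
  256a + 64b + 16c + 4d + e = 1012
  1296a + 216b + 36c + 6d + e = 5430
Solving the system yields a = 5, b = -6, c = 6, d = 5, e = 0.
So q(s) = 5s^4 - 6s^3 + 6s^2 + 5s.
Then q(5) = 2550.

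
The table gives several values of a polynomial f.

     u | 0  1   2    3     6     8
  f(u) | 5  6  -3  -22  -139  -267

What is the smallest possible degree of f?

2

Divided differences on the nodes 0, 1, 2, 3, 6, 8:
  order 0: 5  6  -3  -22  -139  -267
  order 1: 1  -9  -19  -39  -64
  order 2: -5  -5  -5  -5
  order 3: 0  0  0
  order 4: 0  0
  order 5: 0
The order-2 divided differences are all -5 (nonzero) and every higher order vanishes, so the data lies on a polynomial of degree exactly 2.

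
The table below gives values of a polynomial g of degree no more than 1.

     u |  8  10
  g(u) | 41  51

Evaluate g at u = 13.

Using the Lagrange interpolation formula with nodes 8, 10:
  L_0(u) = (u - 10) / -2
  L_1(u) = (u - 8) / 2
Then g(u) = 41·L_0(u) + 51·L_1(u).
Expanding and collecting terms gives g(u) = 5u + 1.
Evaluating at u = 13: g(13) = 66.

66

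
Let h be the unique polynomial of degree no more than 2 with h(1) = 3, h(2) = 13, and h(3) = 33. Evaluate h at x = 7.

Using the Lagrange interpolation formula with nodes 1, 2, 3:
  L_0(x) = (x - 2)(x - 3) / 2
  L_1(x) = (x - 1)(x - 3) / -1
  L_2(x) = (x - 1)(x - 2) / 2
Then h(x) = 3·L_0(x) + 13·L_1(x) + 33·L_2(x).
Expanding and collecting terms gives h(x) = 5x^2 - 5x + 3.
Evaluating at x = 7: h(7) = 213.

213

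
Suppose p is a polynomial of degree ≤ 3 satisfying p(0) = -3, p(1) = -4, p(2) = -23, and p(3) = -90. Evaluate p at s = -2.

65

Write p(s) = as^3 + bs^2 + cs + d. Substituting each data point gives a linear system:
  d = -3
  a + b + c + d = -4
  8a + 4b + 2c + d = -23
  27a + 9b + 3c + d = -90
Solving the system yields a = -5, b = 6, c = -2, d = -3.
So p(s) = -5s^3 + 6s^2 - 2s - 3.
Then p(-2) = 65.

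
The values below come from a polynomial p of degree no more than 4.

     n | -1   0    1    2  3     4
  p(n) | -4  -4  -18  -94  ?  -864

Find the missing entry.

-328

The 5 known points determine the degree-4 polynomial uniquely.
Write p(n) = an^4 + bn^3 + cn^2 + dn + e. Substituting each data point gives a linear system:
  a - b + c - d + e = -4
  e = -4
  a + b + c + d + e = -18
  16a + 8b + 4c + 2d + e = -94
  256a + 64b + 16c + 4d + e = -864
Solving the system yields a = -2, b = -4, c = -5, d = -3, e = -4.
So p(n) = -2n^4 - 4n^3 - 5n^2 - 3n - 4.
Then p(3) = -328.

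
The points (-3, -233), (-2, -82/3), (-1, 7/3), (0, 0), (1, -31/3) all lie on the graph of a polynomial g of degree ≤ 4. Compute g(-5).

-7045/3

Using the Lagrange interpolation formula with nodes -3, -2, -1, 0, 1:
  L_0(t) = (t + 2)(t + 1)t(t - 1) / 24
  L_1(t) = (t + 3)(t + 1)t(t - 1) / -6
  L_2(t) = (t + 3)(t + 2)t(t - 1) / 4
  L_3(t) = (t + 3)(t + 2)(t + 1)(t - 1) / -6
  L_4(t) = (t + 3)(t + 2)(t + 1)t / 24
Then g(t) = -233·L_0(t) - 82/3·L_1(t) + 7/3·L_2(t) + 0·L_3(t) - 31/3·L_4(t).
Expanding and collecting terms gives g(t) = -5t⁴ - 6t³ + t² - (1/3)t.
Evaluating at t = -5: g(-5) = -7045/3.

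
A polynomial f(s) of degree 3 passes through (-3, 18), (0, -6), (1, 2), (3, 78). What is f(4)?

Using the Lagrange interpolation formula with nodes -3, 0, 1, 3:
  L_0(s) = s(s - 1)(s - 3) / -72
  L_1(s) = (s + 3)(s - 1)(s - 3) / 9
  L_2(s) = (s + 3)s(s - 3) / -8
  L_3(s) = (s + 3)s(s - 1) / 36
Then f(s) = 18·L_0(s) - 6·L_1(s) + 2·L_2(s) + 78·L_3(s).
Expanding and collecting terms gives f(s) = s³ + 6s² + s - 6.
Evaluating at s = 4: f(4) = 158.

158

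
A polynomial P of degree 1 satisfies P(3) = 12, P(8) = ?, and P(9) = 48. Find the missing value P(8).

42

The 2 known points determine the degree-1 polynomial uniquely.
Write P(x) = ax + b. Substituting each data point gives a linear system:
  3a + b = 12
  9a + b = 48
Solving the system yields a = 6, b = -6.
So P(x) = 6x - 6.
Then P(8) = 42.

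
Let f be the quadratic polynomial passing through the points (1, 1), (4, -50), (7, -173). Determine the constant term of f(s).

2

Write f(s) = as^2 + bs + c. Substituting each data point gives a linear system:
  a + b + c = 1
  16a + 4b + c = -50
  49a + 7b + c = -173
Solving the system yields a = -4, b = 3, c = 2.
So f(s) = -4s² + 3s + 2.
The constant term is 2.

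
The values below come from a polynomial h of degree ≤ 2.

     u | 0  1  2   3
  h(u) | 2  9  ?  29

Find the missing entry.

On equispaced nodes a degree-2 polynomial has vanishing third forward difference, so
  - h(0) + 3·h(1) - 3·h(2) + h(3) = 0.
Substituting the known values and solving for h(2):
  -3·h(2) = -54
  h(2) = 18.

18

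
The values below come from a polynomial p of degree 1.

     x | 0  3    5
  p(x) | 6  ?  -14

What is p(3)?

The 2 known points determine the degree-1 polynomial uniquely.
Write p(x) = ax + b. Substituting each data point gives a linear system:
  b = 6
  5a + b = -14
Solving the system yields a = -4, b = 6.
So p(x) = -4x + 6.
Then p(3) = -6.

-6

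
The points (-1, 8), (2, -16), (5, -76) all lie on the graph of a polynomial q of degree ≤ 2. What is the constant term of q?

4

Write q(n) = an^2 + bn + c. Substituting each data point gives a linear system:
  a - b + c = 8
  4a + 2b + c = -16
  25a + 5b + c = -76
Solving the system yields a = -2, b = -6, c = 4.
So q(n) = -2n^2 - 6n + 4.
The constant term is 4.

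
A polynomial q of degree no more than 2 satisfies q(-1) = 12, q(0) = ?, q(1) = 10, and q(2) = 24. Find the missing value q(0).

On equispaced nodes a degree-2 polynomial has vanishing third forward difference, so
  - q(-1) + 3·q(0) - 3·q(1) + q(2) = 0.
Substituting the known values and solving for q(0):
  3·q(0) = 18
  q(0) = 6.

6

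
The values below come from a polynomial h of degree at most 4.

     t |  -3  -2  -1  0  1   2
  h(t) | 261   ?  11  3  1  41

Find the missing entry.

The 5 known points determine the degree-4 polynomial uniquely.
Write h(t) = at^4 + bt^3 + ct^2 + dt + e. Substituting each data point gives a linear system:
  81a - 27b + 9c - 3d + e = 261
  a - b + c - d + e = 11
  e = 3
  a + b + c + d + e = 1
  16a + 8b + 4c + 2d + e = 41
Solving the system yields a = 3, b = 0, c = 0, d = -5, e = 3.
So h(t) = 3t⁴ - 5t + 3.
Then h(-2) = 61.

61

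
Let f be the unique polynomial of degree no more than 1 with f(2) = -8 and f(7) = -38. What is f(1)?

Write f(t) = at + b. Substituting each data point gives a linear system:
  2a + b = -8
  7a + b = -38
Solving the system yields a = -6, b = 4.
So f(t) = -6t + 4.
Then f(1) = -2.

-2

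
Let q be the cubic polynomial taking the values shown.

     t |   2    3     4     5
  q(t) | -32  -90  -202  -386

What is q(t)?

Using the Lagrange interpolation formula with nodes 2, 3, 4, 5:
  L_0(t) = (t - 3)(t - 4)(t - 5) / -6
  L_1(t) = (t - 2)(t - 4)(t - 5) / 2
  L_2(t) = (t - 2)(t - 3)(t - 5) / -2
  L_3(t) = (t - 2)(t - 3)(t - 4) / 6
Then q(t) = -32·L_0(t) - 90·L_1(t) - 202·L_2(t) - 386·L_3(t).
Expanding and collecting terms gives q(t) = -3t^3 - t - 6.
Check: q(3) = -90. ✓

q(t) = -3t^3 - t - 6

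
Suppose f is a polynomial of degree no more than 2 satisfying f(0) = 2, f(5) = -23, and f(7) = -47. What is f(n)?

Write f(n) = an^2 + bn + c. Substituting each data point gives a linear system:
  c = 2
  25a + 5b + c = -23
  49a + 7b + c = -47
Solving the system yields a = -1, b = 0, c = 2.
So f(n) = -n^2 + 2.
Check: f(7) = -47. ✓

f(n) = -n^2 + 2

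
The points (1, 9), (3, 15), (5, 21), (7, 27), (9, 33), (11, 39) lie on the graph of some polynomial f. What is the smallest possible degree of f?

Forward differences of the values at u = 1, 3, 5, 7, 9, 11:
  f  : 9  15  21  27  33  39
  Δ  : 6  6  6  6  6
  Δ^2: 0  0  0  0
  Δ^3: 0  0  0
  Δ^4: 0  0
  Δ^5: 0
The first differences are constant (6) and nonzero, while all higher differences vanish, so the minimal degree is 1.

1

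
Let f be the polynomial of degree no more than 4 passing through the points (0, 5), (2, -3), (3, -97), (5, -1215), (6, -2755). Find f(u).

f(u) = -3u^4 + 5u^3 + 2u^2 - 4u + 5

Using the Lagrange interpolation formula with nodes 0, 2, 3, 5, 6:
  L_0(u) = (u - 2)(u - 3)(u - 5)(u - 6) / 180
  L_1(u) = u(u - 3)(u - 5)(u - 6) / -24
  L_2(u) = u(u - 2)(u - 5)(u - 6) / 18
  L_3(u) = u(u - 2)(u - 3)(u - 6) / -30
  L_4(u) = u(u - 2)(u - 3)(u - 5) / 72
Then f(u) = 5·L_0(u) - 3·L_1(u) - 97·L_2(u) - 1215·L_3(u) - 2755·L_4(u).
Expanding and collecting terms gives f(u) = -3u⁴ + 5u³ + 2u² - 4u + 5.
Check: f(0) = 5. ✓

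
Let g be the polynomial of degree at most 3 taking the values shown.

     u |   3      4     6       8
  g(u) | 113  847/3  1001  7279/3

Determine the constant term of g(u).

Write g(u) = au^3 + bu^2 + cu + d. Substituting each data point gives a linear system:
  27a + 9b + 3c + d = 113
  64a + 16b + 4c + d = 847/3
  216a + 36b + 6c + d = 1001
  512a + 64b + 8c + d = 7279/3
Solving the system yields a = 5, b = -5/3, c = -4, d = 5.
So g(u) = 5u³ - (5/3)u² - 4u + 5.
The constant term is 5.

5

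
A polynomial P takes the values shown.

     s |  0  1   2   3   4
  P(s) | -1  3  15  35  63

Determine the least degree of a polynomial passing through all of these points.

Forward differences of the values at s = 0, 1, 2, 3, 4:
  P  : -1  3  15  35  63
  Δ  : 4  12  20  28
  Δ^2: 8  8  8
  Δ^3: 0  0
  Δ^4: 0
The second differences are constant (8) and nonzero, while all higher differences vanish, so the minimal degree is 2.

2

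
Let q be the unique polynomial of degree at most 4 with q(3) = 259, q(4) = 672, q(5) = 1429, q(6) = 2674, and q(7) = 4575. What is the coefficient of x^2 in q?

3

Write q(x) = ax^4 + bx^3 + cx^2 + dx + e. Substituting each data point gives a linear system:
  81a + 27b + 9c + 3d + e = 259
  256a + 64b + 16c + 4d + e = 672
  625a + 125b + 25c + 5d + e = 1429
  1296a + 216b + 36c + 6d + e = 2674
  2401a + 343b + 49c + 7d + e = 4575
Solving the system yields a = 1, b = 6, c = 3, d = -5, e = 4.
So q(x) = x^4 + 6x^3 + 3x^2 - 5x + 4.
The coefficient of x^2 is 3.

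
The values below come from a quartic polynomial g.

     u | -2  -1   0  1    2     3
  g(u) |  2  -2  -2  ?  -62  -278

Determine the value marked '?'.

-4

On equispaced nodes a degree-4 polynomial has vanishing fifth forward difference, so
  - g(-2) + 5·g(-1) - 10·g(0) + 10·g(1) - 5·g(2) + g(3) = 0.
Substituting the known values and solving for g(1):
  10·g(1) = -40
  g(1) = -4.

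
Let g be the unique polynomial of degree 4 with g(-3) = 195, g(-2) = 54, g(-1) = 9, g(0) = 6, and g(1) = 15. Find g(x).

Write g(x) = ax^4 + bx^3 + cx^2 + dx + e. Substituting each data point gives a linear system:
  81a - 27b + 9c - 3d + e = 195
  16a - 8b + 4c - 2d + e = 54
  a - b + c - d + e = 9
  e = 6
  a + b + c + d + e = 15
Solving the system yields a = 1, b = -3, c = 5, d = 6, e = 6.
So g(x) = x^4 - 3x^3 + 5x^2 + 6x + 6.
Check: g(-2) = 54. ✓

g(x) = x^4 - 3x^3 + 5x^2 + 6x + 6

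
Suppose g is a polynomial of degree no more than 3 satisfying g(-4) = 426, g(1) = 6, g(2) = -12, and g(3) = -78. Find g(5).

-474

Using the Lagrange interpolation formula with nodes -4, 1, 2, 3:
  L_0(x) = (x - 1)(x - 2)(x - 3) / -210
  L_1(x) = (x + 4)(x - 2)(x - 3) / 10
  L_2(x) = (x + 4)(x - 1)(x - 3) / -6
  L_3(x) = (x + 4)(x - 1)(x - 2) / 14
Then g(x) = 426·L_0(x) + 6·L_1(x) - 12·L_2(x) - 78·L_3(x).
Expanding and collecting terms gives g(x) = -5x^3 + 6x^2 - x + 6.
Evaluating at x = 5: g(5) = -474.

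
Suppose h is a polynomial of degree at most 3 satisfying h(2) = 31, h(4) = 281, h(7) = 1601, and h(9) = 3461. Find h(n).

h(n) = 5n^3 - 2n^2 - 3n + 5

Using the Lagrange interpolation formula with nodes 2, 4, 7, 9:
  L_0(n) = (n - 4)(n - 7)(n - 9) / -70
  L_1(n) = (n - 2)(n - 7)(n - 9) / 30
  L_2(n) = (n - 2)(n - 4)(n - 9) / -30
  L_3(n) = (n - 2)(n - 4)(n - 7) / 70
Then h(n) = 31·L_0(n) + 281·L_1(n) + 1601·L_2(n) + 3461·L_3(n).
Expanding and collecting terms gives h(n) = 5n³ - 2n² - 3n + 5.
Check: h(9) = 3461. ✓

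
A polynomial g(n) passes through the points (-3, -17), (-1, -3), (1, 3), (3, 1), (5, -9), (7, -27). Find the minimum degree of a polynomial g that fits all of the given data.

2

Forward differences of the values at n = -3, -1, 1, 3, 5, 7:
  g  : -17  -3  3  1  -9  -27
  Δ  : 14  6  -2  -10  -18
  Δ^2: -8  -8  -8  -8
  Δ^3: 0  0  0
  Δ^4: 0  0
  Δ^5: 0
The second differences are constant (-8) and nonzero, while all higher differences vanish, so the minimal degree is 2.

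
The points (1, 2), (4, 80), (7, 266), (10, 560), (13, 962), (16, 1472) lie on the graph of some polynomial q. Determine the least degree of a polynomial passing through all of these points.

Forward differences of the values at t = 1, 4, 7, 10, 13, 16:
  q  : 2  80  266  560  962  1472
  Δ  : 78  186  294  402  510
  Δ^2: 108  108  108  108
  Δ^3: 0  0  0
  Δ^4: 0  0
  Δ^5: 0
The second differences are constant (108) and nonzero, while all higher differences vanish, so the minimal degree is 2.

2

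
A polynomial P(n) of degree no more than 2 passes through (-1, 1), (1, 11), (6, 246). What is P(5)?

Write P(n) = an^2 + bn + c. Substituting each data point gives a linear system:
  a - b + c = 1
  a + b + c = 11
  36a + 6b + c = 246
Solving the system yields a = 6, b = 5, c = 0.
So P(n) = 6n^2 + 5n.
Then P(5) = 175.

175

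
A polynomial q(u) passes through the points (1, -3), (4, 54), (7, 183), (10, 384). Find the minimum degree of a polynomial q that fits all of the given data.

Forward differences of the values at u = 1, 4, 7, 10:
  q  : -3  54  183  384
  Δ  : 57  129  201
  Δ^2: 72  72
  Δ^3: 0
The second differences are constant (72) and nonzero, while all higher differences vanish, so the minimal degree is 2.

2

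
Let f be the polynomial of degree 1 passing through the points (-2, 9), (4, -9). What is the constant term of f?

3

Write f(n) = an + b. Substituting each data point gives a linear system:
  -2a + b = 9
  4a + b = -9
Solving the system yields a = -3, b = 3.
So f(n) = -3n + 3.
The constant term is 3.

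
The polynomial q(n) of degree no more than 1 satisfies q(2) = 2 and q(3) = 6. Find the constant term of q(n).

-6

Write q(n) = an + b. Substituting each data point gives a linear system:
  2a + b = 2
  3a + b = 6
Solving the system yields a = 4, b = -6.
So q(n) = 4n - 6.
The constant term is -6.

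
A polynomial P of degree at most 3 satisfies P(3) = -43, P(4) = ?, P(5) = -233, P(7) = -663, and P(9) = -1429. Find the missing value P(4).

The 4 known points determine the degree-3 polynomial uniquely.
Write P(u) = au^3 + bu^2 + cu + d. Substituting each data point gives a linear system:
  27a + 9b + 3c + d = -43
  125a + 25b + 5c + d = -233
  343a + 49b + 7c + d = -663
  729a + 81b + 9c + d = -1429
Solving the system yields a = -2, b = 0, c = 3, d = 2.
So P(u) = -2u^3 + 3u + 2.
Then P(4) = -114.

-114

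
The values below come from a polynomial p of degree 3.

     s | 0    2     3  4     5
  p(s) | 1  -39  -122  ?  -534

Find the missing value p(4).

The 4 known points determine the degree-3 polynomial uniquely.
Write p(s) = as^3 + bs^2 + cs + d. Substituting each data point gives a linear system:
  d = 1
  8a + 4b + 2c + d = -39
  27a + 9b + 3c + d = -122
  125a + 25b + 5c + d = -534
Solving the system yields a = -4, b = -1, c = -2, d = 1.
So p(s) = -4s^3 - s^2 - 2s + 1.
Then p(4) = -279.

-279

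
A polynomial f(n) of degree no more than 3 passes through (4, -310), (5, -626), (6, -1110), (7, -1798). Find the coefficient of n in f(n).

Write f(n) = an^3 + bn^2 + cn + d. Substituting each data point gives a linear system:
  64a + 16b + 4c + d = -310
  125a + 25b + 5c + d = -626
  216a + 36b + 6c + d = -1110
  343a + 49b + 7c + d = -1798
Solving the system yields a = -6, b = 6, c = -4, d = -6.
So f(n) = -6n³ + 6n² - 4n - 6.
The coefficient of n is -4.

-4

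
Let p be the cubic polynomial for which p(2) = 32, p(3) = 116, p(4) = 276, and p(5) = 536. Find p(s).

Write p(s) = as^3 + bs^2 + cs + d. Substituting each data point gives a linear system:
  8a + 4b + 2c + d = 32
  27a + 9b + 3c + d = 116
  64a + 16b + 4c + d = 276
  125a + 25b + 5c + d = 536
Solving the system yields a = 4, b = 2, c = -2, d = -4.
So p(s) = 4s^3 + 2s^2 - 2s - 4.
Check: p(2) = 32. ✓

p(s) = 4s^3 + 2s^2 - 2s - 4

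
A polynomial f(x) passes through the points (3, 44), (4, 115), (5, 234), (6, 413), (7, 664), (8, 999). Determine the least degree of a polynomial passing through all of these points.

3

Forward differences of the values at x = 3, 4, 5, 6, 7, 8:
  f  : 44  115  234  413  664  999
  Δ  : 71  119  179  251  335
  Δ^2: 48  60  72  84
  Δ^3: 12  12  12
  Δ^4: 0  0
  Δ^5: 0
The third differences are constant (12) and nonzero, while all higher differences vanish, so the minimal degree is 3.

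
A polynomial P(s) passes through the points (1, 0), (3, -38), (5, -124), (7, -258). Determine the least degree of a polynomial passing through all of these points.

2

Forward differences of the values at s = 1, 3, 5, 7:
  P  : 0  -38  -124  -258
  Δ  : -38  -86  -134
  Δ^2: -48  -48
  Δ^3: 0
The second differences are constant (-48) and nonzero, while all higher differences vanish, so the minimal degree is 2.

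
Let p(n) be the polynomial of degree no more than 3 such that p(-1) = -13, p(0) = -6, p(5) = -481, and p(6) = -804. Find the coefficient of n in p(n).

Write p(n) = an^3 + bn^2 + cn + d. Substituting each data point gives a linear system:
  -a + b - c + d = -13
  d = -6
  125a + 25b + 5c + d = -481
  216a + 36b + 6c + d = -804
Solving the system yields a = -3, b = -5, c = 5, d = -6.
So p(n) = -3n^3 - 5n^2 + 5n - 6.
The coefficient of n is 5.

5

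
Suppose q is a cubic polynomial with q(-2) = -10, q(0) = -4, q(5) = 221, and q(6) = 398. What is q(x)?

Write q(x) = ax^3 + bx^2 + cx + d. Substituting each data point gives a linear system:
  -8a + 4b - 2c + d = -10
  d = -4
  125a + 25b + 5c + d = 221
  216a + 36b + 6c + d = 398
Solving the system yields a = 2, b = 0, c = -5, d = -4.
So q(x) = 2x³ - 5x - 4.
Check: q(0) = -4. ✓

q(x) = 2x^3 - 5x - 4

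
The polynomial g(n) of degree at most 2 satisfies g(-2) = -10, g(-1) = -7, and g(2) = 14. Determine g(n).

Write g(n) = an^2 + bn + c. Substituting each data point gives a linear system:
  4a - 2b + c = -10
  a - b + c = -7
  4a + 2b + c = 14
Solving the system yields a = 1, b = 6, c = -2.
So g(n) = n² + 6n - 2.
Check: g(-2) = -10. ✓

g(n) = n^2 + 6n - 2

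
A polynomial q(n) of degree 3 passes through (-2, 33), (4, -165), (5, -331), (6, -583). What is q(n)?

q(n) = -3n^3 + 2n^2 - n - 1

Using the Lagrange interpolation formula with nodes -2, 4, 5, 6:
  L_0(n) = (n - 4)(n - 5)(n - 6) / -336
  L_1(n) = (n + 2)(n - 5)(n - 6) / 12
  L_2(n) = (n + 2)(n - 4)(n - 6) / -7
  L_3(n) = (n + 2)(n - 4)(n - 5) / 16
Then q(n) = 33·L_0(n) - 165·L_1(n) - 331·L_2(n) - 583·L_3(n).
Expanding and collecting terms gives q(n) = -3n^3 + 2n^2 - n - 1.
Check: q(6) = -583. ✓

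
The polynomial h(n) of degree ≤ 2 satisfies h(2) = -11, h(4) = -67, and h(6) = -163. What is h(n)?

Write h(n) = an^2 + bn + c. Substituting each data point gives a linear system:
  4a + 2b + c = -11
  16a + 4b + c = -67
  36a + 6b + c = -163
Solving the system yields a = -5, b = 2, c = 5.
So h(n) = -5n^2 + 2n + 5.
Check: h(4) = -67. ✓

h(n) = -5n^2 + 2n + 5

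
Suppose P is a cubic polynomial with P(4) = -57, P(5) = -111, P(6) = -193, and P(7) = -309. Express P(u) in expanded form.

P(u) = -u^3 + u^2 - 2u - 1

Write P(u) = au^3 + bu^2 + cu + d. Substituting each data point gives a linear system:
  64a + 16b + 4c + d = -57
  125a + 25b + 5c + d = -111
  216a + 36b + 6c + d = -193
  343a + 49b + 7c + d = -309
Solving the system yields a = -1, b = 1, c = -2, d = -1.
So P(u) = -u^3 + u^2 - 2u - 1.
Check: P(5) = -111. ✓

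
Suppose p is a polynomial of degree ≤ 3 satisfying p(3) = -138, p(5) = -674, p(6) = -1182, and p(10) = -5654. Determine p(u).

Write p(u) = au^3 + bu^2 + cu + d. Substituting each data point gives a linear system:
  27a + 9b + 3c + d = -138
  125a + 25b + 5c + d = -674
  216a + 36b + 6c + d = -1182
  1000a + 100b + 10c + d = -5654
Solving the system yields a = -6, b = 4, c = -6, d = 6.
So p(u) = -6u³ + 4u² - 6u + 6.
Check: p(5) = -674. ✓

p(u) = -6u^3 + 4u^2 - 6u + 6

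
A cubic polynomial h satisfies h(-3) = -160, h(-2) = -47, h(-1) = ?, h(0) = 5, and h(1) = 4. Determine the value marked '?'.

-2

On equispaced nodes a degree-3 polynomial has vanishing fourth forward difference, so
  h(-3) - 4·h(-2) + 6·h(-1) - 4·h(0) + h(1) = 0.
Substituting the known values and solving for h(-1):
  6·h(-1) = -12
  h(-1) = -2.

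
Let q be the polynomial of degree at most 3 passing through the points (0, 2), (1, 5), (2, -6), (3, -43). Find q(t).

q(t) = -2t^3 - t^2 + 6t + 2

Write q(t) = at^3 + bt^2 + ct + d. Substituting each data point gives a linear system:
  d = 2
  a + b + c + d = 5
  8a + 4b + 2c + d = -6
  27a + 9b + 3c + d = -43
Solving the system yields a = -2, b = -1, c = 6, d = 2.
So q(t) = -2t^3 - t^2 + 6t + 2.
Check: q(0) = 2. ✓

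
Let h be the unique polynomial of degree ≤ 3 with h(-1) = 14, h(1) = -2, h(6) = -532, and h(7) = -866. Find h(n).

h(n) = -3n^3 + 4n^2 - 5n + 2

Write h(n) = an^3 + bn^2 + cn + d. Substituting each data point gives a linear system:
  -a + b - c + d = 14
  a + b + c + d = -2
  216a + 36b + 6c + d = -532
  343a + 49b + 7c + d = -866
Solving the system yields a = -3, b = 4, c = -5, d = 2.
So h(n) = -3n^3 + 4n^2 - 5n + 2.
Check: h(-1) = 14. ✓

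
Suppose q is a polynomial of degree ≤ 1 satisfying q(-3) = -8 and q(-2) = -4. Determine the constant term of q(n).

4

Write q(n) = an + b. Substituting each data point gives a linear system:
  -3a + b = -8
  -2a + b = -4
Solving the system yields a = 4, b = 4.
So q(n) = 4n + 4.
The constant term is 4.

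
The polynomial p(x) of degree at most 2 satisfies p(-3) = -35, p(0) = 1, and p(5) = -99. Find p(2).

-15

Using the Lagrange interpolation formula with nodes -3, 0, 5:
  L_0(x) = x(x - 5) / 24
  L_1(x) = (x + 3)(x - 5) / -15
  L_2(x) = (x + 3)x / 40
Then p(x) = -35·L_0(x) + 1·L_1(x) - 99·L_2(x).
Expanding and collecting terms gives p(x) = -4x^2 + 1.
Evaluating at x = 2: p(2) = -15.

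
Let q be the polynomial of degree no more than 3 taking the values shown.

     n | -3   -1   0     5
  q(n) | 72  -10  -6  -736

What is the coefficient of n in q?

Write q(n) = an^3 + bn^2 + cn + d. Substituting each data point gives a linear system:
  -27a + 9b - 3c + d = 72
  -a + b - c + d = -10
  d = -6
  125a + 25b + 5c + d = -736
Solving the system yields a = -5, b = -5, c = 4, d = -6.
So q(n) = -5n³ - 5n² + 4n - 6.
The coefficient of n is 4.

4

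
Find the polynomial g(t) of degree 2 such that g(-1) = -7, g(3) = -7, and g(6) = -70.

g(t) = -3t^2 + 6t + 2

Write g(t) = at^2 + bt + c. Substituting each data point gives a linear system:
  a - b + c = -7
  9a + 3b + c = -7
  36a + 6b + c = -70
Solving the system yields a = -3, b = 6, c = 2.
So g(t) = -3t^2 + 6t + 2.
Check: g(3) = -7. ✓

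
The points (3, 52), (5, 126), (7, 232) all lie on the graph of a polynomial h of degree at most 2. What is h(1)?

10

Write h(x) = ax^2 + bx + c. Substituting each data point gives a linear system:
  9a + 3b + c = 52
  25a + 5b + c = 126
  49a + 7b + c = 232
Solving the system yields a = 4, b = 5, c = 1.
So h(x) = 4x^2 + 5x + 1.
Then h(1) = 10.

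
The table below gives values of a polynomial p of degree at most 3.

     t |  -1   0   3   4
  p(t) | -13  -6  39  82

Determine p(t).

Write p(t) = at^3 + bt^2 + ct + d. Substituting each data point gives a linear system:
  -a + b - c + d = -13
  d = -6
  27a + 9b + 3c + d = 39
  64a + 16b + 4c + d = 82
Solving the system yields a = 1, b = 0, c = 6, d = -6.
So p(t) = t^3 + 6t - 6.
Check: p(4) = 82. ✓

p(t) = t^3 + 6t - 6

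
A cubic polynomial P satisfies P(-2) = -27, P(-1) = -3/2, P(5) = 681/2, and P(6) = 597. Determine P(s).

Using the Lagrange interpolation formula with nodes -2, -1, 5, 6:
  L_0(s) = (s + 1)(s - 5)(s - 6) / -56
  L_1(s) = (s + 2)(s - 5)(s - 6) / 42
  L_2(s) = (s + 2)(s + 1)(s - 6) / -42
  L_3(s) = (s + 2)(s + 1)(s - 5) / 56
Then P(s) = -27·L_0(s) - 3/2·L_1(s) + 681/2·L_2(s) + 597·L_3(s).
Expanding and collecting terms gives P(s) = 3s³ - (3/2)s² + 3.
Check: P(6) = 597. ✓

P(s) = 3s^3 - (3/2)s^2 + 3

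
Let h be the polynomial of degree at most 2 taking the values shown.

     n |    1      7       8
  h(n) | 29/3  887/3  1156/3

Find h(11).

2179/3

Using the Lagrange interpolation formula with nodes 1, 7, 8:
  L_0(n) = (n - 7)(n - 8) / 42
  L_1(n) = (n - 1)(n - 8) / -6
  L_2(n) = (n - 1)(n - 7) / 7
Then h(n) = 29/3·L_0(n) + 887/3·L_1(n) + 1156/3·L_2(n).
Expanding and collecting terms gives h(n) = 6n² - (1/3)n + 4.
Evaluating at n = 11: h(11) = 2179/3.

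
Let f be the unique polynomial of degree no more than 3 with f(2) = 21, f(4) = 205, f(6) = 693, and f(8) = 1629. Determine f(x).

Using the Lagrange interpolation formula with nodes 2, 4, 6, 8:
  L_0(x) = (x - 4)(x - 6)(x - 8) / -48
  L_1(x) = (x - 2)(x - 6)(x - 8) / 16
  L_2(x) = (x - 2)(x - 4)(x - 8) / -16
  L_3(x) = (x - 2)(x - 4)(x - 6) / 48
Then f(x) = 21·L_0(x) + 205·L_1(x) + 693·L_2(x) + 1629·L_3(x).
Expanding and collecting terms gives f(x) = 3x^3 + 2x^2 - 4x - 3.
Check: f(4) = 205. ✓

f(x) = 3x^3 + 2x^2 - 4x - 3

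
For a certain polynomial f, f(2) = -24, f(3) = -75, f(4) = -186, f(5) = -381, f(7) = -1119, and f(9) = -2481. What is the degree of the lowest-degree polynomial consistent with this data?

Divided differences on the nodes 2, 3, 4, 5, 7, 9:
  order 0: -24  -75  -186  -381  -1119  -2481
  order 1: -51  -111  -195  -369  -681
  order 2: -30  -42  -58  -78
  order 3: -4  -4  -4
  order 4: 0  0
  order 5: 0
The order-3 divided differences are all -4 (nonzero) and every higher order vanishes, so the data lies on a polynomial of degree exactly 3.

3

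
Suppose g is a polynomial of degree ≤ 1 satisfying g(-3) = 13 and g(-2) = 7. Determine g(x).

g(x) = -6x - 5

Write g(x) = ax + b. Substituting each data point gives a linear system:
  -3a + b = 13
  -2a + b = 7
Solving the system yields a = -6, b = -5.
So g(x) = -6x - 5.
Check: g(-3) = 13. ✓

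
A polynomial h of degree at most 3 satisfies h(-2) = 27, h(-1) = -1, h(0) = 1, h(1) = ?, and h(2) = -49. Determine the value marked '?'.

The 4 known points determine the degree-3 polynomial uniquely.
Write h(u) = au^3 + bu^2 + cu + d. Substituting each data point gives a linear system:
  -8a + 4b - 2c + d = 27
  -a + b - c + d = -1
  d = 1
  8a + 4b + 2c + d = -49
Solving the system yields a = -6, b = -3, c = 5, d = 1.
So h(u) = -6u^3 - 3u^2 + 5u + 1.
Then h(1) = -3.

-3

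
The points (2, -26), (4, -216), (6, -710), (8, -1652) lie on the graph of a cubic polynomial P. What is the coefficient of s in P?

1

Write P(s) = as^3 + bs^2 + cs + d. Substituting each data point gives a linear system:
  8a + 4b + 2c + d = -26
  64a + 16b + 4c + d = -216
  216a + 36b + 6c + d = -710
  512a + 64b + 8c + d = -1652
Solving the system yields a = -3, b = -2, c = 1, d = 4.
So P(s) = -3s^3 - 2s^2 + s + 4.
The coefficient of s is 1.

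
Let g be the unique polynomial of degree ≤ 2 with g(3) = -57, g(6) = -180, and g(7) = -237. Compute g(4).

-90

Using the Lagrange interpolation formula with nodes 3, 6, 7:
  L_0(x) = (x - 6)(x - 7) / 12
  L_1(x) = (x - 3)(x - 7) / -3
  L_2(x) = (x - 3)(x - 6) / 4
Then g(x) = -57·L_0(x) - 180·L_1(x) - 237·L_2(x).
Expanding and collecting terms gives g(x) = -4x^2 - 5x - 6.
Evaluating at x = 4: g(4) = -90.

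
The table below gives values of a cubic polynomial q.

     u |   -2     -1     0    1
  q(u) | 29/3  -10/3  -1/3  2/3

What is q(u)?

Using the Lagrange interpolation formula with nodes -2, -1, 0, 1:
  L_0(u) = (u + 1)u(u - 1) / -6
  L_1(u) = (u + 2)u(u - 1) / 2
  L_2(u) = (u + 2)(u + 1)(u - 1) / -2
  L_3(u) = (u + 2)(u + 1)u / 6
Then q(u) = 29/3·L_0(u) - 10/3·L_1(u) - 1/3·L_2(u) + 2/3·L_3(u).
Expanding and collecting terms gives q(u) = -3u^3 - u^2 + 5u - 1/3.
Check: q(-1) = -10/3. ✓

q(u) = -3u^3 - u^2 + 5u - 1/3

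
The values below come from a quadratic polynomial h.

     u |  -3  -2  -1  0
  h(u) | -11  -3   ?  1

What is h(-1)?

On equispaced nodes a degree-2 polynomial has vanishing third forward difference, so
  - h(-3) + 3·h(-2) - 3·h(-1) + h(0) = 0.
Substituting the known values and solving for h(-1):
  -3·h(-1) = -3
  h(-1) = 1.

1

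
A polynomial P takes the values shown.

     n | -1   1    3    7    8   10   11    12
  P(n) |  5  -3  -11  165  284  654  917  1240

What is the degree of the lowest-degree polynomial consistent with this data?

Divided differences on the nodes -1, 1, 3, 7, 8, 10, 11, 12:
  order 0: 5  -3  -11  165  284  654  917  1240
  order 1: -4  -4  44  119  185  263  323
  order 2: 0  8  15  22  26  30
  order 3: 1  1  1  1  1
  order 4: 0  0  0  0
  order 5: 0  0  0
  order 6: 0  0
  order 7: 0
The order-3 divided differences are all 1 (nonzero) and every higher order vanishes, so the data lies on a polynomial of degree exactly 3.

3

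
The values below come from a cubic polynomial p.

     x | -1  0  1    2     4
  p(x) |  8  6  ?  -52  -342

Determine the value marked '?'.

The 4 known points determine the degree-3 polynomial uniquely.
Write p(x) = ax^3 + bx^2 + cx + d. Substituting each data point gives a linear system:
  -a + b - c + d = 8
  d = 6
  8a + 4b + 2c + d = -52
  64a + 16b + 4c + d = -342
Solving the system yields a = -4, b = -5, c = -3, d = 6.
So p(x) = -4x^3 - 5x^2 - 3x + 6.
Then p(1) = -6.

-6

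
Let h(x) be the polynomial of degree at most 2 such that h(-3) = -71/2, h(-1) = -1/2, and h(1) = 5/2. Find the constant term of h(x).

Write h(x) = ax^2 + bx + c. Substituting each data point gives a linear system:
  9a - 3b + c = -71/2
  a - b + c = -1/2
  a + b + c = 5/2
Solving the system yields a = -4, b = 3/2, c = 5.
So h(x) = -4x^2 + (3/2)x + 5.
The constant term is 5.

5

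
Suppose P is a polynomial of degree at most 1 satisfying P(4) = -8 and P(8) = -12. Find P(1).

Using the Lagrange interpolation formula with nodes 4, 8:
  L_0(n) = (n - 8) / -4
  L_1(n) = (n - 4) / 4
Then P(n) = -8·L_0(n) - 12·L_1(n).
Expanding and collecting terms gives P(n) = -n - 4.
Evaluating at n = 1: P(1) = -5.

-5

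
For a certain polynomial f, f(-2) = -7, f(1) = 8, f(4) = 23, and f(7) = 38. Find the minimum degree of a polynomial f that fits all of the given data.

Forward differences of the values at x = -2, 1, 4, 7:
  f  : -7  8  23  38
  Δ  : 15  15  15
  Δ^2: 0  0
  Δ^3: 0
The first differences are constant (15) and nonzero, while all higher differences vanish, so the minimal degree is 1.

1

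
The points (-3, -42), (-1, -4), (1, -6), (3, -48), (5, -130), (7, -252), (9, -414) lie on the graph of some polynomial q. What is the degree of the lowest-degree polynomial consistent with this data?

Forward differences of the values at u = -3, -1, 1, 3, 5, 7, 9:
  q  : -42  -4  -6  -48  -130  -252  -414
  Δ  : 38  -2  -42  -82  -122  -162
  Δ^2: -40  -40  -40  -40  -40
  Δ^3: 0  0  0  0
  Δ^4: 0  0  0
  Δ^5: 0  0
  Δ^6: 0
The second differences are constant (-40) and nonzero, while all higher differences vanish, so the minimal degree is 2.

2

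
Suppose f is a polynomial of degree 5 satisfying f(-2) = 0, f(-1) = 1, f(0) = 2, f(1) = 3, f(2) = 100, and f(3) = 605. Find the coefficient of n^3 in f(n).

3

Write f(n) = an^5 + bn^4 + cn^3 + dn^2 + en + k. Substituting each data point gives a linear system:
  -32a + 16b - 8c + 4d - 2e + k = 0
  -a + b - c + d - e + k = 1
  k = 2
  a + b + c + d + e + k = 3
  32a + 16b + 8c + 4d + 2e + k = 100
  243a + 81b + 27c + 9d + 3e + k = 605
Solving the system yields a = 1, b = 4, c = 3, d = -4, e = -3, k = 2.
So f(n) = n⁵ + 4n⁴ + 3n³ - 4n² - 3n + 2.
The coefficient of n^3 is 3.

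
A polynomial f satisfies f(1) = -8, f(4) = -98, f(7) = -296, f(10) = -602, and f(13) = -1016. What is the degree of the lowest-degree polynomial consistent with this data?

Forward differences of the values at s = 1, 4, 7, 10, 13:
  f  : -8  -98  -296  -602  -1016
  Δ  : -90  -198  -306  -414
  Δ^2: -108  -108  -108
  Δ^3: 0  0
  Δ^4: 0
The second differences are constant (-108) and nonzero, while all higher differences vanish, so the minimal degree is 2.

2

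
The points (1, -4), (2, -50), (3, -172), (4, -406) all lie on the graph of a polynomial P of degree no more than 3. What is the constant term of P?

Write P(t) = at^3 + bt^2 + ct + d. Substituting each data point gives a linear system:
  a + b + c + d = -4
  8a + 4b + 2c + d = -50
  27a + 9b + 3c + d = -172
  64a + 16b + 4c + d = -406
Solving the system yields a = -6, b = -2, c = 2, d = 2.
So P(t) = -6t^3 - 2t^2 + 2t + 2.
The constant term is 2.

2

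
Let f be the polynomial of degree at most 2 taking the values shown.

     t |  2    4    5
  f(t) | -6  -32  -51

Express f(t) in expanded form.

Write f(t) = at^2 + bt + c. Substituting each data point gives a linear system:
  4a + 2b + c = -6
  16a + 4b + c = -32
  25a + 5b + c = -51
Solving the system yields a = -2, b = -1, c = 4.
So f(t) = -2t² - t + 4.
Check: f(4) = -32. ✓

f(t) = -2t^2 - t + 4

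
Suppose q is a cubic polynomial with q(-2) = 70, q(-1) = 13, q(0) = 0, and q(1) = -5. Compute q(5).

-665

Using the Lagrange interpolation formula with nodes -2, -1, 0, 1:
  L_0(t) = (t + 1)t(t - 1) / -6
  L_1(t) = (t + 2)t(t - 1) / 2
  L_2(t) = (t + 2)(t + 1)(t - 1) / -2
  L_3(t) = (t + 2)(t + 1)t / 6
Then q(t) = 70·L_0(t) + 13·L_1(t) + 0·L_2(t) - 5·L_3(t).
Expanding and collecting terms gives q(t) = -6t^3 + 4t^2 - 3t.
Evaluating at t = 5: q(5) = -665.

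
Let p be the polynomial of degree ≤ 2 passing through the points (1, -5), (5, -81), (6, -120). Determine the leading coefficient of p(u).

Write p(u) = au^2 + bu + c. Substituting each data point gives a linear system:
  a + b + c = -5
  25a + 5b + c = -81
  36a + 6b + c = -120
Solving the system yields a = -4, b = 5, c = -6.
So p(u) = -4u² + 5u - 6.
The leading coefficient is -4.

-4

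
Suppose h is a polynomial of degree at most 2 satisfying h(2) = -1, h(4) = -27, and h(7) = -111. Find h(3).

Write h(t) = at^2 + bt + c. Substituting each data point gives a linear system:
  4a + 2b + c = -1
  16a + 4b + c = -27
  49a + 7b + c = -111
Solving the system yields a = -3, b = 5, c = 1.
So h(t) = -3t^2 + 5t + 1.
Then h(3) = -11.

-11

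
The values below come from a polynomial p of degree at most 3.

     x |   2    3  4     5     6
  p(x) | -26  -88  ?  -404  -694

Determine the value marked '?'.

The 4 known points determine the degree-3 polynomial uniquely.
Write p(x) = ax^3 + bx^2 + cx + d. Substituting each data point gives a linear system:
  8a + 4b + 2c + d = -26
  27a + 9b + 3c + d = -88
  125a + 25b + 5c + d = -404
  216a + 36b + 6c + d = -694
Solving the system yields a = -3, b = -2, c = 5, d = -4.
So p(x) = -3x³ - 2x² + 5x - 4.
Then p(4) = -208.

-208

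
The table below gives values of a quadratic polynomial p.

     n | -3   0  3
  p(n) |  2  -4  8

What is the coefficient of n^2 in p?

1

Write p(n) = an^2 + bn + c. Substituting each data point gives a linear system:
  9a - 3b + c = 2
  c = -4
  9a + 3b + c = 8
Solving the system yields a = 1, b = 1, c = -4.
So p(n) = n^2 + n - 4.
The leading coefficient is 1.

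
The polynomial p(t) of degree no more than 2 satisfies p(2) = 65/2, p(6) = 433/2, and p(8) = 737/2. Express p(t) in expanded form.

Write p(t) = at^2 + bt + c. Substituting each data point gives a linear system:
  4a + 2b + c = 65/2
  36a + 6b + c = 433/2
  64a + 8b + c = 737/2
Solving the system yields a = 5, b = 6, c = 1/2.
So p(t) = 5t² + 6t + 1/2.
Check: p(2) = 65/2. ✓

p(t) = 5t^2 + 6t + 1/2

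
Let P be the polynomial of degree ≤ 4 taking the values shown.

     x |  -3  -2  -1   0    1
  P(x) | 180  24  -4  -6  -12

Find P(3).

Using the Lagrange interpolation formula with nodes -3, -2, -1, 0, 1:
  L_0(x) = (x + 2)(x + 1)x(x - 1) / 24
  L_1(x) = (x + 3)(x + 1)x(x - 1) / -6
  L_2(x) = (x + 3)(x + 2)x(x - 1) / 4
  L_3(x) = (x + 3)(x + 2)(x + 1)(x - 1) / -6
  L_4(x) = (x + 3)(x + 2)(x + 1)x / 24
Then P(x) = 180·L_0(x) + 24·L_1(x) - 4·L_2(x) - 6·L_3(x) - 12·L_4(x).
Expanding and collecting terms gives P(x) = 3x⁴ + x³ - 5x² - 5x - 6.
Evaluating at x = 3: P(3) = 204.

204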